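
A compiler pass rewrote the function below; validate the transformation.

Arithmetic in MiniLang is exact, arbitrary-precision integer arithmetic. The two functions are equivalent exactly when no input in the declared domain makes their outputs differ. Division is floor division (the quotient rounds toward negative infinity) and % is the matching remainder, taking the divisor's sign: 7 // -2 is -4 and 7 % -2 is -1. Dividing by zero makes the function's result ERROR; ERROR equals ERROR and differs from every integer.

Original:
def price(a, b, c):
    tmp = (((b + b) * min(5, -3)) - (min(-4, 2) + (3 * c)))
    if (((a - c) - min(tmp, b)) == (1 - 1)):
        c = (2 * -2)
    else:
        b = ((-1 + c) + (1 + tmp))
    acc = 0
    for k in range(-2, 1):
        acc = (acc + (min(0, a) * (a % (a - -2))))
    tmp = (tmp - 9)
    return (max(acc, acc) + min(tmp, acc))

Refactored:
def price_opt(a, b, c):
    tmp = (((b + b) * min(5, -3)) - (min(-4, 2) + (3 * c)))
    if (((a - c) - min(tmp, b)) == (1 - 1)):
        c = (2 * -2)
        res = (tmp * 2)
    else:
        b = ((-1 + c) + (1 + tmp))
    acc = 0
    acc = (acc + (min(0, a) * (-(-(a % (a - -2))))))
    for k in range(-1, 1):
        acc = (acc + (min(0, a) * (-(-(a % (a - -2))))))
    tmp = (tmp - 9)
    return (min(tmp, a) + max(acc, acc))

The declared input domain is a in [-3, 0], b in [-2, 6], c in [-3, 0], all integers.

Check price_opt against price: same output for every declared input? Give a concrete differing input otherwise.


Not equivalent: a=-3, b=-2, c=-3 separates them (0 vs -3).
price: tmp becomes 25; next (((a - c) - min(tmp, b)) == (1 - 1)) evaluates to false; next b becomes 22; next acc becomes 0; next at k=-2:; next acc becomes 0; next at k=-1:; next acc becomes 0; next at k=0:; next acc becomes 0; next tmp becomes 16; next final value 0
price_opt: tmp becomes 25; next (((a - c) - min(tmp, b)) == (1 - 1)) evaluates to false; next b becomes 22; next acc becomes 0; next acc becomes 0; next at k=-1:; next acc becomes 0; next at k=0:; next acc becomes 0; next tmp becomes 16; next final value -3
verdict: not equivalent; witness: a=-3, b=-2, c=-3


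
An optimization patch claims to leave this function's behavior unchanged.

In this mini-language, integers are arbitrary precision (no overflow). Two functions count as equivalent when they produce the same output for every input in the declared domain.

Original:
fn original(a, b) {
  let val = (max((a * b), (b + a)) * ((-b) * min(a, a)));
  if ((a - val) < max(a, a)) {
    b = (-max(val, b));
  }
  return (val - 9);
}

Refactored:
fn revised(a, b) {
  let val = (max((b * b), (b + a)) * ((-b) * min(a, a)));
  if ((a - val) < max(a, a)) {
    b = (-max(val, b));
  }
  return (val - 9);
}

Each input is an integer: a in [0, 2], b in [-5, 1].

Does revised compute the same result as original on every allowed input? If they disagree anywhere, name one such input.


a=1, b=-5 yields -29 from original but 116 from revised.
verdict: not equivalent; witness: a=1, b=-5


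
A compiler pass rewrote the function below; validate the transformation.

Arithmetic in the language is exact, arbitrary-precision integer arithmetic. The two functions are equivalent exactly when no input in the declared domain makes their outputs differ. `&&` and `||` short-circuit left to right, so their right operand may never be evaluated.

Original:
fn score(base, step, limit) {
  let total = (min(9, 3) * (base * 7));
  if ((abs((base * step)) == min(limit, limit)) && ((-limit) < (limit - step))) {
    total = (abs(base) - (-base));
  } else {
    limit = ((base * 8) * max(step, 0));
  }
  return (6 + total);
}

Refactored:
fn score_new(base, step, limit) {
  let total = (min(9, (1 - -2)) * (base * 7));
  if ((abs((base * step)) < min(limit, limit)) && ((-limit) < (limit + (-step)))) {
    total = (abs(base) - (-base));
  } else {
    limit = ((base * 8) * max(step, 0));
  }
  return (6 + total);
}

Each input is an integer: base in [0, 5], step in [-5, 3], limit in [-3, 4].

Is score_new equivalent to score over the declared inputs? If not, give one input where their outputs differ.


Take base=1, step=-4, limit=4.
score: total = 21; ((abs((base * step)) == min(limit, limit)) && ((-limit) < (limit - step))) -> true; total = 2; return 8
score_new: total = 21; ((abs((base * step)) < min(limit, limit)) && ((-limit) < (limit + (-step)))) -> false; limit = 0; return 27
8 vs 27 — the two versions disagree here.
verdict: not equivalent; witness: base=1, step=-4, limit=4


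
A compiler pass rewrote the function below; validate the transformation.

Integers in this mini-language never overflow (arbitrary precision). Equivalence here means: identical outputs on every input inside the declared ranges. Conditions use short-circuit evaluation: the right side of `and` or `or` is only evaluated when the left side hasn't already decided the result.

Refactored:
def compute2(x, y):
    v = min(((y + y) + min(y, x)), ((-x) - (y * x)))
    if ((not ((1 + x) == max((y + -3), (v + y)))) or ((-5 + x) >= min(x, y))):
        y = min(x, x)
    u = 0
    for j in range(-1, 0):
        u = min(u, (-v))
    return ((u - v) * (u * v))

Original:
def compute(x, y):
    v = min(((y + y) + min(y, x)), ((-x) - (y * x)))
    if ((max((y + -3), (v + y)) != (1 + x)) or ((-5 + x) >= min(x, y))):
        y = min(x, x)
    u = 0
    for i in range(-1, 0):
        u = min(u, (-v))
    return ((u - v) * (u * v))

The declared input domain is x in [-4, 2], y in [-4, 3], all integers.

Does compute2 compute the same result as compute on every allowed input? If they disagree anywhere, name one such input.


The two versions differ — the changes include boolean connective usage differs, and comparison usage differs, and local variable names differ.
As a probe, take x=2, y=-2: compute runs v := -6 | ((max((y + -3), (v + y)) != (1 + x)) or ((-5 + x) >= min(x, y))): true | y := 2 | u := 0 | iter i=-1: | u := 0 | result 0; compute2 runs v := -6 | ((not ((1 + x) == max((y + -3), (v + y)))) or ((-5 + x) >= min(x, y))): true | y := 2 | u := 0 | iter j=-1: | u := 0 | result 0; both end at 0.
Checked all 56 inputs in the declared domain: the outputs agree on every one.
verdict: equivalent


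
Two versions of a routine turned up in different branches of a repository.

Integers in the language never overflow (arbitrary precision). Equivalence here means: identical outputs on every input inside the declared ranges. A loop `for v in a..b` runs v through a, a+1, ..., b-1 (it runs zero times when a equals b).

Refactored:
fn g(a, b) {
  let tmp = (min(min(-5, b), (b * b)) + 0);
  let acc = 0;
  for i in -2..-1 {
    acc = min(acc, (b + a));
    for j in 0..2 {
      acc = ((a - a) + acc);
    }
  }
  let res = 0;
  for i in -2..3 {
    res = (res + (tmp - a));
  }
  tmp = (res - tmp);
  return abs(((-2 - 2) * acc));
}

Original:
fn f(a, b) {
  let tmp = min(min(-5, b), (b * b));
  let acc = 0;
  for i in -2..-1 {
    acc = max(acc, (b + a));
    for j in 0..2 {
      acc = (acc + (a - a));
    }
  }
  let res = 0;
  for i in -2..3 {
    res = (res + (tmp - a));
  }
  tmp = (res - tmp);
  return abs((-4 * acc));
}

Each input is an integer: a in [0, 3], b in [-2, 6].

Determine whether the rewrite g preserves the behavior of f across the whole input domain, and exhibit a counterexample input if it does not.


At a=0, b=-2: f gives 0, g gives 8.
verdict: not equivalent; witness: a=0, b=-2


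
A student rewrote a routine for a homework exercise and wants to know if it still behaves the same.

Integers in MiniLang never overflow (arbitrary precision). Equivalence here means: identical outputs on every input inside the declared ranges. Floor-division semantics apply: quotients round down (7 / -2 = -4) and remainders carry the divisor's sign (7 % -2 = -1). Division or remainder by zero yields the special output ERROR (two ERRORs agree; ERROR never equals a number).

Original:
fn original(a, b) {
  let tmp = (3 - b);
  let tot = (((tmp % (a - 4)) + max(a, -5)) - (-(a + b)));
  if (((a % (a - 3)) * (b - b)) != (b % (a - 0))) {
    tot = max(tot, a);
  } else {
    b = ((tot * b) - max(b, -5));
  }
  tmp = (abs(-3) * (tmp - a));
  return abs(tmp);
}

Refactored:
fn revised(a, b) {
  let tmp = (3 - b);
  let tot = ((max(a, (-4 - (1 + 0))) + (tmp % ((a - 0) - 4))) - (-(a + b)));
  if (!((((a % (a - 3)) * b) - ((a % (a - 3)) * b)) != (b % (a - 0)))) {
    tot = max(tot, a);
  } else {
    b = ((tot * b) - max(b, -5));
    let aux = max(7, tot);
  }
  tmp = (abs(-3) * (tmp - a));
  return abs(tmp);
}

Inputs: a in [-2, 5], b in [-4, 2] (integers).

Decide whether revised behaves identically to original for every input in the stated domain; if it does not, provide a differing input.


One difference looks behavioral, but it never changes the outcome for any declared input.
One worked example (a=5, b=0) — original: tmp := 3 | tot := 10 | (((a % (a - 3)) * (b - b)) != (b % (a - 0))): false | b := 0 | tmp := -6 | result 6; revised: tmp := 3 | tot := 10 | (!((((a % (a - 3)) * b) - ((a % (a - 3)) * b)) != (b % (a - 0)))): true | tot := 10 | tmp := -6 | result 6; agreement on 6.
Across all 56 domain points the two functions coincide.
verdict: equivalent


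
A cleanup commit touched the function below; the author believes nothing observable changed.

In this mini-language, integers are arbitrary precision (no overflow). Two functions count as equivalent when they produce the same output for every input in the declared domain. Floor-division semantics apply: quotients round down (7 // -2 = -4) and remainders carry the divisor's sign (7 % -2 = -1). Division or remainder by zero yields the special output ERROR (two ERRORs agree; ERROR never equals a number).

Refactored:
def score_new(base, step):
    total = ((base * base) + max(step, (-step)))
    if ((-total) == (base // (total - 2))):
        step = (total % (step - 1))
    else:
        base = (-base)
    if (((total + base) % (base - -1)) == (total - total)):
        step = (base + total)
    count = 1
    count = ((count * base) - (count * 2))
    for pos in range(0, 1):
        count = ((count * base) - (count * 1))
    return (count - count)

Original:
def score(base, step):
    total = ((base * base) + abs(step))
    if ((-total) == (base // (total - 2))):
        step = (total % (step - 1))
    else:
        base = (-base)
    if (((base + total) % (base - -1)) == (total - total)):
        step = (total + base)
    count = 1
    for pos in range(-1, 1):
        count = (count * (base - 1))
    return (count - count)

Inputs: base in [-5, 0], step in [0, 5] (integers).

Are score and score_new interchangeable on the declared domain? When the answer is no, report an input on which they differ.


Equivalent. Although `1` became `2`, no input in the stated domain can expose it.
Across all 36 domain points the two functions coincide.
As a probe, take base=0, step=5: score runs total := 5 | ((-total) == (base // (total - 2))): false | base := 0 | (((base + total) % (base - -1)) == (total - total)): true | step := 5 | count := 1 | iter pos=-1: | count := -1 | iter pos=0: | count := 1 | result 0; score_new runs total := 5 | ((-total) == (base // (total - 2))): false | base := 0 | (((total + base) % (base - -1)) == (total - total)): true | step := 5 | count := 1 | count := -2 | iter pos=0: | count := 2 | result 0; both end at 0.
verdict: equivalent


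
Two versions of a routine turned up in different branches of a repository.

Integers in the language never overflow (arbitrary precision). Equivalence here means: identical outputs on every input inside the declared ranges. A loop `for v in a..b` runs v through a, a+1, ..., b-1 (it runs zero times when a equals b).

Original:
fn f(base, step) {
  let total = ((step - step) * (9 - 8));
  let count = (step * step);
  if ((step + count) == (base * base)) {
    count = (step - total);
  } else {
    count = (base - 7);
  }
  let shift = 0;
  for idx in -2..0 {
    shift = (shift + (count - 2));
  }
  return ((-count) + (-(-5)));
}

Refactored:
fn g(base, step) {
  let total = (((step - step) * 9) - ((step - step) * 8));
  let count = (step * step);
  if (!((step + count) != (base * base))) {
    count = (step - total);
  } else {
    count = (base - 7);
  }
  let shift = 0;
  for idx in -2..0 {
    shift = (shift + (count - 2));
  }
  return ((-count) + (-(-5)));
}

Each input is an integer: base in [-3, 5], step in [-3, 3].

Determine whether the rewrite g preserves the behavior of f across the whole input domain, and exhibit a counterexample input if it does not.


Differences: comparison usage differs, plus boolean connective usage differs, plus arithmetic usage differs — yet all 63 inputs agree.
verdict: equivalent


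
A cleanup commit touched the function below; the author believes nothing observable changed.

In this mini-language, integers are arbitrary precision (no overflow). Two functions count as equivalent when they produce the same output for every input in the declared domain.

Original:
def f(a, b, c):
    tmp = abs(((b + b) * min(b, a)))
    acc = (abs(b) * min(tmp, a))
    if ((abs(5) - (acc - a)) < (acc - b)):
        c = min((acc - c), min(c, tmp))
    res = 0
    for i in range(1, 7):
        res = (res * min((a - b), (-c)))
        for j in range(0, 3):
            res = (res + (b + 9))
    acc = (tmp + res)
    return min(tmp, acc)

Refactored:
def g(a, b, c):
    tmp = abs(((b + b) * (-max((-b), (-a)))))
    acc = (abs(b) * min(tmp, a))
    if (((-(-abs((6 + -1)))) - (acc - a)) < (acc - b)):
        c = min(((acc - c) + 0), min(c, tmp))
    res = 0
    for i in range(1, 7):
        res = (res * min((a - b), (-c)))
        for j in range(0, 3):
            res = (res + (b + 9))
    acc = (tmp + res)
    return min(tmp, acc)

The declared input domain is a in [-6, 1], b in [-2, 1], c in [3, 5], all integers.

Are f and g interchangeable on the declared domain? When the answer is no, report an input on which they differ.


The two are interchangeable: constant usage differs, plus arithmetic usage differs, plus min/max/abs usage differs, and every declared input agrees.
One worked example (a=-6, b=0, c=5) — f: tmp becomes 0; next acc becomes 0; next ((abs(5) - (acc - a)) < (acc - b)) evaluates to true; next c becomes -5; next res becomes 0; next at i=1:; next res becomes 0; next at j=0:; next res becomes 9; next at j=1:; next res becomes 18; next at j=2:; next res becomes 27; next at i=2:; next res becomes -162; next at j=0:; next res becomes -153; next at j=1:; next res becomes -144; next at j=2:; next res becomes -135; next at i=3:; next res becomes 810; next at j=0:; next res becomes 819; next at j=1:; next res becomes 828; next at j=2:; next res becomes 837; next at i=4:; next res becomes -5022; next at j=0:; next res becomes -5013; next at j=1:; next res becomes -5004; next at j=2:; next res becomes -4995; next at i=5:; next res becomes 29970; next at j=0:; next res becomes 29979; next at j=1:; next res becomes 29988; next at j=2:; next res becomes 29997; next at i=6:; next res becomes -179982; next at j=0:; next res becomes -179973; next at j=1:; next res becomes -179964; next at j=2:; next res becomes -179955; next acc becomes -179955; next final value -179955; g: tmp becomes 0; next acc becomes 0; next (((-(-abs((6 + -1)))) - (acc - a)) < (acc - b)) evaluates to true; next c becomes -5; next res becomes 0; next at i=1:; next res becomes 0; next at j=0:; next res becomes 9; next at j=1:; next res becomes 18; next at j=2:; next res becomes 27; next at i=2:; next res becomes -162; next at j=0:; next res becomes -153; next at j=1:; next res becomes -144; next at j=2:; next res becomes -135; next at i=3:; next res becomes 810; next at j=0:; next res becomes 819; next at j=1:; next res becomes 828; next at j=2:; next res becomes 837; next at i=4:; next res becomes -5022; next at j=0:; next res becomes -5013; next at j=1:; next res becomes -5004; next at j=2:; next res becomes -4995; next at i=5:; next res becomes 29970; next at j=0:; next res becomes 29979; next at j=1:; next res becomes 29988; next at j=2:; next res becomes 29997; next at i=6:; next res becomes -179982; next at j=0:; next res becomes -179973; next at j=1:; next res becomes -179964; next at j=2:; next res becomes -179955; next acc becomes -179955; next final value -179955; agreement on -179955.
Every one of the 96 inputs gives matching results.
verdict: equivalent


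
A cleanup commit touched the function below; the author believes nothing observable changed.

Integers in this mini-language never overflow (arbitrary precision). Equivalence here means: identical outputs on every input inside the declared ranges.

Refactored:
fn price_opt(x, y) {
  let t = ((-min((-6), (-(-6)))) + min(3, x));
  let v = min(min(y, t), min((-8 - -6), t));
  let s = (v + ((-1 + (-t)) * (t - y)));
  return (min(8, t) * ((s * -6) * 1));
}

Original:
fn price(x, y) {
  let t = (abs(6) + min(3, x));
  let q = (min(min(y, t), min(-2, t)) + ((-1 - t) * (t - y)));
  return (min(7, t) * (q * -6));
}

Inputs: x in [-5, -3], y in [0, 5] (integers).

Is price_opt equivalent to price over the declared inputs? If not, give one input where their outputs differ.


The suspicious edit (`7` became `8`) never changes the result for any input inside the declared domain.
Tracing x=-5, y=5: price: t = 1; q = 6; return -36 | price_opt: t = 1; v = -2; s = 6; return -36 — matching result -36.
Across all 18 domain points the two functions coincide.
verdict: equivalent


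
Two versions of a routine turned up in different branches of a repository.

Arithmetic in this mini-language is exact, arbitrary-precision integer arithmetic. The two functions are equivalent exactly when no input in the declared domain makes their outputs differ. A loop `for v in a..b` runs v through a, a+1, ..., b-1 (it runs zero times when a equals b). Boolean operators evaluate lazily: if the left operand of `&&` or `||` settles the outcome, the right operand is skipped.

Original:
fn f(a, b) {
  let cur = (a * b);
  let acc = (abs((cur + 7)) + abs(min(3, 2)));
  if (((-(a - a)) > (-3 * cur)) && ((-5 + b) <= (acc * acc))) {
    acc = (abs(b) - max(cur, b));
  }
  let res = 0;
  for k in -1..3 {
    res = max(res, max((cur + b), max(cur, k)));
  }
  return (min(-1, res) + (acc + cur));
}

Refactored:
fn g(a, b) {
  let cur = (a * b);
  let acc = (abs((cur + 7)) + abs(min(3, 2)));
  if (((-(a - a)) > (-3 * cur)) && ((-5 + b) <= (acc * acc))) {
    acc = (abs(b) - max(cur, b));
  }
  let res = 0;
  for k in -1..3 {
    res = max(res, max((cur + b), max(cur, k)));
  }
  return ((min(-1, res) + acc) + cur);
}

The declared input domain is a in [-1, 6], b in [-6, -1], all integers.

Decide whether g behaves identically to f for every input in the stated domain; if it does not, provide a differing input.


Side by side, the visible changes include: same computation, different form.
One worked example (a=1, b=-4) — f: cur = -4; acc = 5; (((-(a - a)) > (-3 * cur)) && ((-5 + b) <= (acc * acc))) -> false; res = 0; [k=-1]; res = 0; [k=0]; res = 0; [k=1]; res = 1; [k=2]; res = 2; return 0; g: cur = -4; acc = 5; (((-(a - a)) > (-3 * cur)) && ((-5 + b) <= (acc * acc))) -> false; res = 0; [k=-1]; res = 0; [k=0]; res = 0; [k=1]; res = 1; [k=2]; res = 2; return 0; agreement on 0.
Sweeping the whole domain (48 inputs) finds no disagreement.
verdict: equivalent


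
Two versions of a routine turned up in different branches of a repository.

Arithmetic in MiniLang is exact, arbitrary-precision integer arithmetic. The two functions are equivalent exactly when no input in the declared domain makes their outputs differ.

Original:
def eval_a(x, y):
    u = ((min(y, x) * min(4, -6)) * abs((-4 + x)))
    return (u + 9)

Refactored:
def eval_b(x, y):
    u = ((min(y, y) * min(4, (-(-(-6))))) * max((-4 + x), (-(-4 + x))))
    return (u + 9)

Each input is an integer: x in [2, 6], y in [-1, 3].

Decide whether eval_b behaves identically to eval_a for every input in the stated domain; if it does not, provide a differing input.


At x=2, y=3: eval_a gives -15, eval_b gives -27.
verdict: not equivalent; witness: x=2, y=3


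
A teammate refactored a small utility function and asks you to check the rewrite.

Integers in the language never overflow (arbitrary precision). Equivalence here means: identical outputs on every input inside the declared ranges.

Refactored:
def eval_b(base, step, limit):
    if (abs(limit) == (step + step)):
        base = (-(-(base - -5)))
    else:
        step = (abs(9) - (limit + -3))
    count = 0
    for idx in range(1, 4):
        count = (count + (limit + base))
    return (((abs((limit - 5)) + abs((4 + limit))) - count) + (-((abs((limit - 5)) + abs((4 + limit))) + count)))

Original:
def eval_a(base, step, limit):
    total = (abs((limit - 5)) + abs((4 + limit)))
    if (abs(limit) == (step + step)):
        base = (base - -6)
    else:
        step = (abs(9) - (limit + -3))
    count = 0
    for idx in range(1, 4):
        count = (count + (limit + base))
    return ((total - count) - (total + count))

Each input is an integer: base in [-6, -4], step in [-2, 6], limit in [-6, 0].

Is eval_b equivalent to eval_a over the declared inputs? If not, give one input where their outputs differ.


The rewrite breaks on base=-6, step=0, limit=0, where the results are 0 and 6.
eval_a: total := 9 | (abs(limit) == (step + step)): true | base := 0 | count := 0 | iter idx=1: | count := 0 | iter idx=2: | count := 0 | iter idx=3: | count := 0 | result 0
eval_b: (abs(limit) == (step + step)): true | base := -1 | count := 0 | iter idx=1: | count := -1 | iter idx=2: | count := -2 | iter idx=3: | count := -3 | result 6
verdict: not equivalent; witness: base=-6, step=0, limit=0


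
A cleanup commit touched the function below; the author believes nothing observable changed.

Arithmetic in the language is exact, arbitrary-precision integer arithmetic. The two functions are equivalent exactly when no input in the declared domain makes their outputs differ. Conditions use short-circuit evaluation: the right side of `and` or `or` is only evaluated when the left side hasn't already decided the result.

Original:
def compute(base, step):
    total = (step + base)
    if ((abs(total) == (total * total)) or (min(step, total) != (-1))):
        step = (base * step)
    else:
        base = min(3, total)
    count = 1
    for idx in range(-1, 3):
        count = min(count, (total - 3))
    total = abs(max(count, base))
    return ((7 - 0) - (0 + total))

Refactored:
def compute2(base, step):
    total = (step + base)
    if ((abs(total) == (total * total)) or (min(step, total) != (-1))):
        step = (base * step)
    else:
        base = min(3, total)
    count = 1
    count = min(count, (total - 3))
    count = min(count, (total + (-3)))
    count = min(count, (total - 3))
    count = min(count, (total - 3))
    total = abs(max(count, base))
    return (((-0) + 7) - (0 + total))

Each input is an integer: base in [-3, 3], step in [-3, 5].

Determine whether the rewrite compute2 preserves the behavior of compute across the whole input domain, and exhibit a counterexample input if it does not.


Equivalent — the differences include statement counts differ, plus constant usage differs, plus min/max/abs usage differs, plus loop structure differs, plus local variable names differ, plus arithmetic usage differs, yet no declared input distinguishes the two.
One worked example (base=-3, step=1) — compute: total := -2 | ((abs(total) == (total * total)) or (min(step, total) != (-1))): true | step := -3 | count := 1 | iter idx=-1: | count := -5 | iter idx=0: | count := -5 | iter idx=1: | count := -5 | iter idx=2: | count := -5 | total := 3 | result 4; compute2: total := -2 | ((abs(total) == (total * total)) or (min(step, total) != (-1))): true | step := -3 | count := 1 | count := -5 | count := -5 | count := -5 | count := -5 | total := 3 | result 4; agreement on 4.
An exhaustive pass over the 63 declared inputs shows identical outputs.
verdict: equivalent


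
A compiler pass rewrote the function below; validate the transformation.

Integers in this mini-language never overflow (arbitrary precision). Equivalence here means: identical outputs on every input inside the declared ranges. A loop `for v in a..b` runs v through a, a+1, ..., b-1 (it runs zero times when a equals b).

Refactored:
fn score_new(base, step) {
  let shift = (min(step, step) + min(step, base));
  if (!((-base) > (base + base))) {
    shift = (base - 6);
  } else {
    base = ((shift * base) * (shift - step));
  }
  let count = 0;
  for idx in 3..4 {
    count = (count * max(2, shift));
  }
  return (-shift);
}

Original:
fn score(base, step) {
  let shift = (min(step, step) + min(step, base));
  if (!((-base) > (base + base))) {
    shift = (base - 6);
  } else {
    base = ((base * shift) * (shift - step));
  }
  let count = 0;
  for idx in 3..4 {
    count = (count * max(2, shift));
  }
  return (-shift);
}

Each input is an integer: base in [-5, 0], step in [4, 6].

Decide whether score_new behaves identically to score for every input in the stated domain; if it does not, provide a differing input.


Reading the diff, among the changes: same computation, different form.
One worked example (base=-5, step=6) — score: shift := 1 | (!((-base) > (base + base))): false | base := 25 | count := 0 | iter idx=3: | count := 0 | result -1; score_new: shift := 1 | (!((-base) > (base + base))): false | base := 25 | count := 0 | iter idx=3: | count := 0 | result -1; agreement on -1.
Checked all 18 inputs in the declared domain: the outputs agree on every one.
verdict: equivalent


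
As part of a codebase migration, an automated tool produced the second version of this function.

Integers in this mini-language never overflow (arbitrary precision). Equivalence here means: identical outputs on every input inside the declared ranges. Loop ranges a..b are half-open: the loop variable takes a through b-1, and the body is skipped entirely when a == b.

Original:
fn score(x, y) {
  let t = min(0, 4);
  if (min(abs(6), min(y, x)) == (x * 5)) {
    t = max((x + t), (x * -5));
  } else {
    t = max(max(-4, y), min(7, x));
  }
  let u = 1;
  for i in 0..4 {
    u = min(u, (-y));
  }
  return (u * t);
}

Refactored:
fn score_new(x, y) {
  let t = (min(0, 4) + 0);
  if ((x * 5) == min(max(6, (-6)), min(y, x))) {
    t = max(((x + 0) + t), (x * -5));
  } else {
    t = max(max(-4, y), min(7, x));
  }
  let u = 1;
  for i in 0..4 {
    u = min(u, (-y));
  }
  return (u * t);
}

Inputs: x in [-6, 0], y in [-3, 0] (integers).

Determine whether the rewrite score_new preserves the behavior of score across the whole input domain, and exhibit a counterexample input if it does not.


Side by side, the visible changes include: min/max/abs usage differs; also arithmetic usage differs; also constant usage differs.
One worked example (x=-5, y=0) — score: t becomes 0; next (min(abs(6), min(y, x)) == (x * 5)) evaluates to false; next t becomes 0; next u becomes 1; next at i=0:; next u becomes 0; next at i=1:; next u becomes 0; next at i=2:; next u becomes 0; next at i=3:; next u becomes 0; next final value 0; score_new: t becomes 0; next ((x * 5) == min(max(6, (-6)), min(y, x))) evaluates to false; next t becomes 0; next u becomes 1; next at i=0:; next u becomes 0; next at i=1:; next u becomes 0; next at i=2:; next u becomes 0; next at i=3:; next u becomes 0; next final value 0; agreement on 0.
Checked all 28 inputs in the declared domain: the outputs agree on every one.
verdict: equivalent


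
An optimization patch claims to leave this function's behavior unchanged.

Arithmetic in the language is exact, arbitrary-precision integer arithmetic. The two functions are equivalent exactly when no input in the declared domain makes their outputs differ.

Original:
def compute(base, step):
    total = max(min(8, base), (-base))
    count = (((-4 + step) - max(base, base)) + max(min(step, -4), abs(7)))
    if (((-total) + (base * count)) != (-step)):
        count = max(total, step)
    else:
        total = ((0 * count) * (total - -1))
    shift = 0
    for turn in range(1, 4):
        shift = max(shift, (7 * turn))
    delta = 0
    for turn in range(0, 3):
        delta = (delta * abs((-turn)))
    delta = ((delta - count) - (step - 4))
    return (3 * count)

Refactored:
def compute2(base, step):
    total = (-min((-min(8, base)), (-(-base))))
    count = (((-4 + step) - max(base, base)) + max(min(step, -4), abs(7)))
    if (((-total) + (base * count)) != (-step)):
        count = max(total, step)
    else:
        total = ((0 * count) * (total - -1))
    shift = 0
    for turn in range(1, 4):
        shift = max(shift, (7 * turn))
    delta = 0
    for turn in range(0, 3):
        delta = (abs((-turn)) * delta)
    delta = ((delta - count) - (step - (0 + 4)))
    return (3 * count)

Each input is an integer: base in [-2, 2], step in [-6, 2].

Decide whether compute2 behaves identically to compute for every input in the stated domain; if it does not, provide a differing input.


The two are interchangeable: constant usage differs, min/max/abs usage differs, arithmetic usage differs, and every declared input agrees.
Spot check at base=-1, step=-4 — compute: total=1, then count=0, then (((-total) + (base * count)) != (-step)) is true, then count=1, then shift=0, then (turn=1), then shift=7, then (turn=2), then shift=14, then (turn=3), then shift=21, then delta=0, then (turn=0), then delta=0, then (turn=1), then delta=0, then (turn=2), then delta=0, then delta=7, then returns 3. compute2: total=1, then count=0, then (((-total) + (base * count)) != (-step)) is true, then count=1, then shift=0, then (turn=1), then shift=7, then (turn=2), then shift=14, then (turn=3), then shift=21, then delta=0, then (turn=0), then delta=0, then (turn=1), then delta=0, then (turn=2), then delta=0, then delta=7, then returns 3. Both give 3.
Checked all 45 inputs in the declared domain: the outputs agree on every one.
verdict: equivalent


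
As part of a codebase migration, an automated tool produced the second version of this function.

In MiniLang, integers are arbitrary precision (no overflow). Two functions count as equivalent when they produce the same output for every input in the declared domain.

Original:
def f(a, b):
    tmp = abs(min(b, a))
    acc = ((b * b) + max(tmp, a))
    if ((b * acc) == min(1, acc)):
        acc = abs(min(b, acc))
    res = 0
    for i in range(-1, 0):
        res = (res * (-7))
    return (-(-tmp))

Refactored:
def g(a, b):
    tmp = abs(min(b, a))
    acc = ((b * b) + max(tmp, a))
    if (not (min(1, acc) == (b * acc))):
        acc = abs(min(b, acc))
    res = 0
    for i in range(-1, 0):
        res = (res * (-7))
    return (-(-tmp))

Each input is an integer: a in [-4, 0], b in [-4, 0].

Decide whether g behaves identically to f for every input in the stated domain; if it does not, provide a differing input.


Equivalent. One difference looks behavioral, but it never changes the outcome for any declared input.
Sweeping the whole domain (25 inputs) finds no disagreement.
One worked example (a=-3, b=-2) — f: tmp = 3; acc = 7; ((b * acc) == min(1, acc)) -> false; res = 0; [i=-1]; res = 0; return 3; g: tmp = 3; acc = 7; (not (min(1, acc) == (b * acc))) -> true; acc = 2; res = 0; [i=-1]; res = 0; return 3; agreement on 3.
verdict: equivalent


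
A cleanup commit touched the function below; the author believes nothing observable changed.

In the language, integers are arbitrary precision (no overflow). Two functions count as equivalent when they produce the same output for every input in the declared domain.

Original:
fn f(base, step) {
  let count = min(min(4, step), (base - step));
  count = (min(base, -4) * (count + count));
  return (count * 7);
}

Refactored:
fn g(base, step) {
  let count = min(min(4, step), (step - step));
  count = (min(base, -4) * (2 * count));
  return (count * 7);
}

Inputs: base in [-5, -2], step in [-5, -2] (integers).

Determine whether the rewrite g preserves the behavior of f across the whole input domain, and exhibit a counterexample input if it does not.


Not equivalent: base=-5, step=-2 separates them (210 vs 140).
f: count := -3 | count := 30 | result 210
g: count := -2 | count := 20 | result 140
verdict: not equivalent; witness: base=-5, step=-2


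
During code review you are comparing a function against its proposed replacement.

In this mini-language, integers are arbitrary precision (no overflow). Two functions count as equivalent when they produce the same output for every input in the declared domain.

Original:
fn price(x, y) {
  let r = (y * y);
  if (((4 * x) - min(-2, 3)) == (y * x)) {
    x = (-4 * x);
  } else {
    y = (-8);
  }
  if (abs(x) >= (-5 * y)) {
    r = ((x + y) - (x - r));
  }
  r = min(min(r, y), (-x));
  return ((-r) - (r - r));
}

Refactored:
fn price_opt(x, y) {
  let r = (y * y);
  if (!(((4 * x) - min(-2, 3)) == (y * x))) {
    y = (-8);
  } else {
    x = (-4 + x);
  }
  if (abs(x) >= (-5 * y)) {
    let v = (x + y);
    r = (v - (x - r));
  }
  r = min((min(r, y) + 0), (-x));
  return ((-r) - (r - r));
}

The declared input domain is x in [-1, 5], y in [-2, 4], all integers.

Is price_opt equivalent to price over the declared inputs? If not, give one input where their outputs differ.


There is a counterexample at x=-1, y=2: 4 on one side, -2 on the other.
price: r = 4; (((4 * x) - min(-2, 3)) == (y * x)) -> true; x = 4; (abs(x) >= (-5 * y)) -> true; r = 6; r = -4; return 4
price_opt: r = 4; (!(((4 * x) - min(-2, 3)) == (y * x))) -> false; x = -5; (abs(x) >= (-5 * y)) -> true; v = -3; r = 6; r = 2; return -2
verdict: not equivalent; witness: x=-1, y=2


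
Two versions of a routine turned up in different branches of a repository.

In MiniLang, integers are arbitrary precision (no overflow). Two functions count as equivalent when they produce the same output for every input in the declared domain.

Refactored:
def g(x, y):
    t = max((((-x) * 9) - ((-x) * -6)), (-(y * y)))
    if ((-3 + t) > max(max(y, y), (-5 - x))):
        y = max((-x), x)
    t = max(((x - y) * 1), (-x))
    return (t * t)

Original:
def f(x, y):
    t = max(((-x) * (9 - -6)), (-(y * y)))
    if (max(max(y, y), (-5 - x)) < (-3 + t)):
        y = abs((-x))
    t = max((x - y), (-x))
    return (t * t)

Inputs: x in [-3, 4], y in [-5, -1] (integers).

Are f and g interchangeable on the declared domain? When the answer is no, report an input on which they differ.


Equivalent — the differences include comparison usage differs; also constant usage differs; also arithmetic usage differs; also min/max/abs usage differs, yet no declared input distinguishes the two.
As a probe, take x=3, y=-3: f runs t=-9, then (max(max(y, y), (-5 - x)) < (-3 + t)) is false, then t=6, then returns 36; g runs t=-9, then ((-3 + t) > max(max(y, y), (-5 - x))) is false, then t=6, then returns 36; both end at 36.
Checked all 40 inputs in the declared domain: the outputs agree on every one.
verdict: equivalent


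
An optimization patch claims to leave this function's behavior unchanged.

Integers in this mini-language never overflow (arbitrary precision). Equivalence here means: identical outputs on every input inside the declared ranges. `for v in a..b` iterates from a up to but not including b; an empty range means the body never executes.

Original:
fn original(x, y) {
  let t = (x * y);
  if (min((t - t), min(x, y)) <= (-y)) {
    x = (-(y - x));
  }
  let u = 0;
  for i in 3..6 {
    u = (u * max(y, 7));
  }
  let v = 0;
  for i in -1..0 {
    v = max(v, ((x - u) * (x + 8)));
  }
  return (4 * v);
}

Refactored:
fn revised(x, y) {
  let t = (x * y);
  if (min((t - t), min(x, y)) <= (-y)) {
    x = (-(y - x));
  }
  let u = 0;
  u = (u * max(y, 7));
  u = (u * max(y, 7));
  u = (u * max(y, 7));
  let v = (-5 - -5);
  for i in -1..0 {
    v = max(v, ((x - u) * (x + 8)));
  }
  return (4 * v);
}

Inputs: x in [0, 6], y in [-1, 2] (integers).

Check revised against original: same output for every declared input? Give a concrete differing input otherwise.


Equivalent — the differences include statement counts differ, constant usage differs, min/max/abs usage differs, loop structure differs, arithmetic usage differs, yet no declared input distinguishes the two.
Tracing x=3, y=2: original: t = 6; (min((t - t), min(x, y)) <= (-y)) -> false; u = 0; [i=3]; u = 0; [i=4]; u = 0; [i=5]; u = 0; v = 0; [i=-1]; v = 33; return 132 | revised: t = 6; (min((t - t), min(x, y)) <= (-y)) -> false; u = 0; u = 0; u = 0; u = 0; v = 0; [i=-1]; v = 33; return 132 — matching result 132.
Sweeping the whole domain (28 inputs) finds no disagreement.
verdict: equivalent


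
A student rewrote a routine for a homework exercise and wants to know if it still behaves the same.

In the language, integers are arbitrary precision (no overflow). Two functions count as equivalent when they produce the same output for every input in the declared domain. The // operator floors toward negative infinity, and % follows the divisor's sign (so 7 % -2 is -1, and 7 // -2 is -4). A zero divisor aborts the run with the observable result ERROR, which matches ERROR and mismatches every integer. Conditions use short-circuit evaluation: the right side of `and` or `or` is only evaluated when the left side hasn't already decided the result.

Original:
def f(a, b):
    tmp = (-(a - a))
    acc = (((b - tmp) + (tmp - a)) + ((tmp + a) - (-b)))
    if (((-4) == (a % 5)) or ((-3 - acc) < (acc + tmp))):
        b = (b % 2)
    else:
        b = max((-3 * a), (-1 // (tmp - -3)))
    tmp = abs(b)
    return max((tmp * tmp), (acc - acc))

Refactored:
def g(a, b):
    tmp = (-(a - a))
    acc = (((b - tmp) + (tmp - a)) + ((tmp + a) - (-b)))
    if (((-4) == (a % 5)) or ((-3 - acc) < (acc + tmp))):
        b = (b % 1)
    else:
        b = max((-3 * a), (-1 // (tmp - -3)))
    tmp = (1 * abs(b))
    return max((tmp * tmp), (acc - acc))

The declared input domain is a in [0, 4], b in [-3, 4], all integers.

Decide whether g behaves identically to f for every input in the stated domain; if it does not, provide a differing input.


At a=0, b=1: f gives 1, g gives 0.
verdict: not equivalent; witness: a=0, b=1


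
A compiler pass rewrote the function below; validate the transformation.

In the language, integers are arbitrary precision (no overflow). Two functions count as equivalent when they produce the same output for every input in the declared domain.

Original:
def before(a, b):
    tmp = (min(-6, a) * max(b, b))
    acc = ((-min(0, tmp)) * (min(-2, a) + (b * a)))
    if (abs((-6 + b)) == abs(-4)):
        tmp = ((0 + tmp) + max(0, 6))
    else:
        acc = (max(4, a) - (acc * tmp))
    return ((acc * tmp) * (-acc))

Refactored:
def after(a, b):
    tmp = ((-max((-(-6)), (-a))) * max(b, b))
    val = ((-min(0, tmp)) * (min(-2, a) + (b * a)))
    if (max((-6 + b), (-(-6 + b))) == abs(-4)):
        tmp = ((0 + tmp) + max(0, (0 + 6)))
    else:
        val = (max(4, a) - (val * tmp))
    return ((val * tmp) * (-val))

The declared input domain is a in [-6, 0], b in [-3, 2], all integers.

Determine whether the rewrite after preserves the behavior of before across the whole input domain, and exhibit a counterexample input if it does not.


The two versions differ — the changes include min/max/abs usage differs; arithmetic usage differs; constant usage differs; local variable names differ.
Tracing a=-1, b=2: before: tmp becomes -12; next acc becomes -48; next (abs((-6 + b)) == abs(-4)) evaluates to true; next tmp becomes -6; next final value 13824 | after: tmp becomes -12; next val becomes -48; next (max((-6 + b), (-(-6 + b))) == abs(-4)) evaluates to true; next tmp becomes -6; next final value 13824 — matching result 13824.
Across all 42 domain points the two functions coincide.
verdict: equivalent


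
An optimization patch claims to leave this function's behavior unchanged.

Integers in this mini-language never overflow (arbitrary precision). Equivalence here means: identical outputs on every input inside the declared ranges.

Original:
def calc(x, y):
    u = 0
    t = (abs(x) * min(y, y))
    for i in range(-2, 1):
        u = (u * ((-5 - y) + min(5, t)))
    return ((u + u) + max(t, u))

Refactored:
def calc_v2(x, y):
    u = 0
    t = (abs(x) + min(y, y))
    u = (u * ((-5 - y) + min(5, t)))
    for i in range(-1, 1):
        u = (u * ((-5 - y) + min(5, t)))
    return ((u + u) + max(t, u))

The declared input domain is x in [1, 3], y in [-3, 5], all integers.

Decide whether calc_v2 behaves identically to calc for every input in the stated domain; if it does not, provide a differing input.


Input x=1, y=0: 0 from calc versus 1 from calc_v2.
verdict: not equivalent; witness: x=1, y=0
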